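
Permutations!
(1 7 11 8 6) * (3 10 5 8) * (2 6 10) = (1 7 11 3 2 6)(5 8 10) = [0, 7, 6, 2, 4, 8, 1, 11, 10, 9, 5, 3]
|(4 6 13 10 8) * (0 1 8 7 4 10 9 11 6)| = |(0 1 8 10 7 4)(6 13 9 11)| = 12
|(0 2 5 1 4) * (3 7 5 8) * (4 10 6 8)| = 21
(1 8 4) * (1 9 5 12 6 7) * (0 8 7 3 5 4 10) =(0 8 10)(1 7)(3 5 12 6)(4 9) =[8, 7, 2, 5, 9, 12, 3, 1, 10, 4, 0, 11, 6]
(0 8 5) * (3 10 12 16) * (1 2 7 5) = (0 8 1 2 7 5)(3 10 12 16) = [8, 2, 7, 10, 4, 0, 6, 5, 1, 9, 12, 11, 16, 13, 14, 15, 3]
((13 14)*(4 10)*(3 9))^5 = (3 9)(4 10)(13 14) = [0, 1, 2, 9, 10, 5, 6, 7, 8, 3, 4, 11, 12, 14, 13]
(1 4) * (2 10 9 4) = (1 2 10 9 4) = [0, 2, 10, 3, 1, 5, 6, 7, 8, 4, 9]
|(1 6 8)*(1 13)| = 4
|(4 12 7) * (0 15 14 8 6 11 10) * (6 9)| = 24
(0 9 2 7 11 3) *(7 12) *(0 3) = (0 9 2 12 7 11) = [9, 1, 12, 3, 4, 5, 6, 11, 8, 2, 10, 0, 7]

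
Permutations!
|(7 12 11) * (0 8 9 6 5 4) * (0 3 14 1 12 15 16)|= 14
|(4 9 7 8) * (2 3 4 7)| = |(2 3 4 9)(7 8)| = 4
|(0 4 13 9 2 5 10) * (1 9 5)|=15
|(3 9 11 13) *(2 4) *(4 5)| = 12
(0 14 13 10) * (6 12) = (0 14 13 10)(6 12) = [14, 1, 2, 3, 4, 5, 12, 7, 8, 9, 0, 11, 6, 10, 13]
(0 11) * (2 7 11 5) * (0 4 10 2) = (0 5)(2 7 11 4 10) = [5, 1, 7, 3, 10, 0, 6, 11, 8, 9, 2, 4]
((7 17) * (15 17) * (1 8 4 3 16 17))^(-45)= (1 3 7 8 16 15 4 17)= [0, 3, 2, 7, 17, 5, 6, 8, 16, 9, 10, 11, 12, 13, 14, 4, 15, 1]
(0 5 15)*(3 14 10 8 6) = (0 5 15)(3 14 10 8 6) = [5, 1, 2, 14, 4, 15, 3, 7, 6, 9, 8, 11, 12, 13, 10, 0]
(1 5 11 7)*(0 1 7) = (0 1 5 11) = [1, 5, 2, 3, 4, 11, 6, 7, 8, 9, 10, 0]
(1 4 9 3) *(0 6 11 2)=[6, 4, 0, 1, 9, 5, 11, 7, 8, 3, 10, 2]=(0 6 11 2)(1 4 9 3)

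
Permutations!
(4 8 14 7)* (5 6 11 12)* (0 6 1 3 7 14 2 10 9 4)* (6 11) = (14)(0 11 12 5 1 3 7)(2 10 9 4 8) = [11, 3, 10, 7, 8, 1, 6, 0, 2, 4, 9, 12, 5, 13, 14]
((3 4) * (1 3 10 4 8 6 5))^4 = (10)(1 5 6 8 3) = [0, 5, 2, 1, 4, 6, 8, 7, 3, 9, 10]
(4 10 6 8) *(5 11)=(4 10 6 8)(5 11)=[0, 1, 2, 3, 10, 11, 8, 7, 4, 9, 6, 5]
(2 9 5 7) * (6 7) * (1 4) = (1 4)(2 9 5 6 7) = [0, 4, 9, 3, 1, 6, 7, 2, 8, 5]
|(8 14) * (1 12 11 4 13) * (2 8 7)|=|(1 12 11 4 13)(2 8 14 7)|=20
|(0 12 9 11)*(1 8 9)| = |(0 12 1 8 9 11)| = 6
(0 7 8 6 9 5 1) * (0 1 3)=(0 7 8 6 9 5 3)=[7, 1, 2, 0, 4, 3, 9, 8, 6, 5]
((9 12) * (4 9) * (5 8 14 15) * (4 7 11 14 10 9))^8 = (5 15 14 11 7 12 9 10 8) = [0, 1, 2, 3, 4, 15, 6, 12, 5, 10, 8, 7, 9, 13, 11, 14]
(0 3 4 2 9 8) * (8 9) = (9)(0 3 4 2 8) = [3, 1, 8, 4, 2, 5, 6, 7, 0, 9]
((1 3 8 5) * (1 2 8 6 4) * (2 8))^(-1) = [0, 4, 2, 1, 6, 8, 3, 7, 5] = (1 4 6 3)(5 8)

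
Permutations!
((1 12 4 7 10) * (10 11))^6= (12)= [0, 1, 2, 3, 4, 5, 6, 7, 8, 9, 10, 11, 12]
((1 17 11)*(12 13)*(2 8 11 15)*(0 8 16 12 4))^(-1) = (0 4 13 12 16 2 15 17 1 11 8) = [4, 11, 15, 3, 13, 5, 6, 7, 0, 9, 10, 8, 16, 12, 14, 17, 2, 1]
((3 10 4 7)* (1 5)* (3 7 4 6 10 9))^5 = (1 5)(3 9)(6 10) = [0, 5, 2, 9, 4, 1, 10, 7, 8, 3, 6]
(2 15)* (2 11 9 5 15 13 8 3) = (2 13 8 3)(5 15 11 9) = [0, 1, 13, 2, 4, 15, 6, 7, 3, 5, 10, 9, 12, 8, 14, 11]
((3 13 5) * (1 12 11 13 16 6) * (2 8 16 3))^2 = (1 11 5 8 6 12 13 2 16) = [0, 11, 16, 3, 4, 8, 12, 7, 6, 9, 10, 5, 13, 2, 14, 15, 1]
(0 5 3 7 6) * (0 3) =[5, 1, 2, 7, 4, 0, 3, 6] =(0 5)(3 7 6)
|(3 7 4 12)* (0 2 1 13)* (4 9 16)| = |(0 2 1 13)(3 7 9 16 4 12)| = 12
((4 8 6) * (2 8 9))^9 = (2 9 4 6 8) = [0, 1, 9, 3, 6, 5, 8, 7, 2, 4]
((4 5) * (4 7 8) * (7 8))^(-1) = [0, 1, 2, 3, 8, 4, 6, 7, 5] = (4 8 5)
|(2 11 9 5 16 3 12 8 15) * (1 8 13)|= 11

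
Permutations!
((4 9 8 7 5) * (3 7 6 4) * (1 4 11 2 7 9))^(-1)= (1 4)(2 11 6 8 9 3 5 7)= [0, 4, 11, 5, 1, 7, 8, 2, 9, 3, 10, 6]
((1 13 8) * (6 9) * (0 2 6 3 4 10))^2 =(0 6 3 10 2 9 4)(1 8 13) =[6, 8, 9, 10, 0, 5, 3, 7, 13, 4, 2, 11, 12, 1]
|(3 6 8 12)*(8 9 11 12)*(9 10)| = |(3 6 10 9 11 12)| = 6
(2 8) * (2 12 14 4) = (2 8 12 14 4) = [0, 1, 8, 3, 2, 5, 6, 7, 12, 9, 10, 11, 14, 13, 4]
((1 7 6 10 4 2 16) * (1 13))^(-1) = (1 13 16 2 4 10 6 7) = [0, 13, 4, 3, 10, 5, 7, 1, 8, 9, 6, 11, 12, 16, 14, 15, 2]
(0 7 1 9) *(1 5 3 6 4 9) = (0 7 5 3 6 4 9) = [7, 1, 2, 6, 9, 3, 4, 5, 8, 0]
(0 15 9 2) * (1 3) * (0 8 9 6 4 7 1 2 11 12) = (0 15 6 4 7 1 3 2 8 9 11 12) = [15, 3, 8, 2, 7, 5, 4, 1, 9, 11, 10, 12, 0, 13, 14, 6]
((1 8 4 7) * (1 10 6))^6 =(10) =[0, 1, 2, 3, 4, 5, 6, 7, 8, 9, 10]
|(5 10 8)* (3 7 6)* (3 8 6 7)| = |(5 10 6 8)| = 4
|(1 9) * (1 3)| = |(1 9 3)| = 3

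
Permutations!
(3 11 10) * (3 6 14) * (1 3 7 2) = (1 3 11 10 6 14 7 2) = [0, 3, 1, 11, 4, 5, 14, 2, 8, 9, 6, 10, 12, 13, 7]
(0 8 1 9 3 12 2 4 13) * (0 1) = (0 8)(1 9 3 12 2 4 13) = [8, 9, 4, 12, 13, 5, 6, 7, 0, 3, 10, 11, 2, 1]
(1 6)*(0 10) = [10, 6, 2, 3, 4, 5, 1, 7, 8, 9, 0] = (0 10)(1 6)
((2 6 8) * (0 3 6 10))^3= (0 8)(2 3)(6 10)= [8, 1, 3, 2, 4, 5, 10, 7, 0, 9, 6]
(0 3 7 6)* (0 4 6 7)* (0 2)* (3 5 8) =(0 5 8 3 2)(4 6) =[5, 1, 0, 2, 6, 8, 4, 7, 3]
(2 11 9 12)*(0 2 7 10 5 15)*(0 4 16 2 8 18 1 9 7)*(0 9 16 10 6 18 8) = [0, 16, 11, 3, 10, 15, 18, 6, 8, 12, 5, 7, 9, 13, 14, 4, 2, 17, 1] = (1 16 2 11 7 6 18)(4 10 5 15)(9 12)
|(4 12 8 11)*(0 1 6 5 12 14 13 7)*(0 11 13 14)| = |(14)(0 1 6 5 12 8 13 7 11 4)| = 10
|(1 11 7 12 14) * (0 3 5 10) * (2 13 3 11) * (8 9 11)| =|(0 8 9 11 7 12 14 1 2 13 3 5 10)| =13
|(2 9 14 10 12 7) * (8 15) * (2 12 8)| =6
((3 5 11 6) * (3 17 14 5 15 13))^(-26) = (3 15 13)(5 14 17 6 11) = [0, 1, 2, 15, 4, 14, 11, 7, 8, 9, 10, 5, 12, 3, 17, 13, 16, 6]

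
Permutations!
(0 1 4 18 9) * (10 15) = (0 1 4 18 9)(10 15) = [1, 4, 2, 3, 18, 5, 6, 7, 8, 0, 15, 11, 12, 13, 14, 10, 16, 17, 9]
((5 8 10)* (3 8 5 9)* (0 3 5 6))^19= (0 5 10 3 6 9 8)= [5, 1, 2, 6, 4, 10, 9, 7, 0, 8, 3]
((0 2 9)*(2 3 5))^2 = [5, 1, 0, 2, 4, 9, 6, 7, 8, 3] = (0 5 9 3 2)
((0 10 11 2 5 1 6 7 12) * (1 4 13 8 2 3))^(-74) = (0 7 1 11)(2 5 4 13 8)(3 10 12 6) = [7, 11, 5, 10, 13, 4, 3, 1, 2, 9, 12, 0, 6, 8]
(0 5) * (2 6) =(0 5)(2 6) =[5, 1, 6, 3, 4, 0, 2]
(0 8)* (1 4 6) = (0 8)(1 4 6) = [8, 4, 2, 3, 6, 5, 1, 7, 0]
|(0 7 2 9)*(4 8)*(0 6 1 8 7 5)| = 14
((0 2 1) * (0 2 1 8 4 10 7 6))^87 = (0 6 7 10 4 8 2 1) = [6, 0, 1, 3, 8, 5, 7, 10, 2, 9, 4]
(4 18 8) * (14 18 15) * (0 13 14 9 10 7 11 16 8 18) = [13, 1, 2, 3, 15, 5, 6, 11, 4, 10, 7, 16, 12, 14, 0, 9, 8, 17, 18] = (18)(0 13 14)(4 15 9 10 7 11 16 8)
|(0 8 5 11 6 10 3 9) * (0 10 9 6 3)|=8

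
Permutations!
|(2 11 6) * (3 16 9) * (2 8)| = |(2 11 6 8)(3 16 9)| = 12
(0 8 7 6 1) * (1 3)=[8, 0, 2, 1, 4, 5, 3, 6, 7]=(0 8 7 6 3 1)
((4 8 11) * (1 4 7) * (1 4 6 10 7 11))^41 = (11)(1 8 4 7 10 6) = [0, 8, 2, 3, 7, 5, 1, 10, 4, 9, 6, 11]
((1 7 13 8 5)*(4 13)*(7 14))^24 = (1 4 5 7 8 14 13) = [0, 4, 2, 3, 5, 7, 6, 8, 14, 9, 10, 11, 12, 1, 13]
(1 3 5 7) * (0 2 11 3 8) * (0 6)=(0 2 11 3 5 7 1 8 6)=[2, 8, 11, 5, 4, 7, 0, 1, 6, 9, 10, 3]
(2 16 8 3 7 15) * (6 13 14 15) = [0, 1, 16, 7, 4, 5, 13, 6, 3, 9, 10, 11, 12, 14, 15, 2, 8] = (2 16 8 3 7 6 13 14 15)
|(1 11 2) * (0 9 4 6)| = |(0 9 4 6)(1 11 2)| = 12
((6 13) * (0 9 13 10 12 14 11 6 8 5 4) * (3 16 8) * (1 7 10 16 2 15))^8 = (0 10 4 7 5 1 8 15 16 2 6 3 11 13 14 9 12) = [10, 8, 6, 11, 7, 1, 3, 5, 15, 12, 4, 13, 0, 14, 9, 16, 2]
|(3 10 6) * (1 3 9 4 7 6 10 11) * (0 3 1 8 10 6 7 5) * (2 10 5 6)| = |(0 3 11 8 5)(2 10)(4 6 9)| = 30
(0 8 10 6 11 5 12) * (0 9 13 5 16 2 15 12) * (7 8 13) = (0 13 5)(2 15 12 9 7 8 10 6 11 16) = [13, 1, 15, 3, 4, 0, 11, 8, 10, 7, 6, 16, 9, 5, 14, 12, 2]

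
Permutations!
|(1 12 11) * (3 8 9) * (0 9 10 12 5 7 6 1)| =|(0 9 3 8 10 12 11)(1 5 7 6)| =28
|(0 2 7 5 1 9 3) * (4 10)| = 14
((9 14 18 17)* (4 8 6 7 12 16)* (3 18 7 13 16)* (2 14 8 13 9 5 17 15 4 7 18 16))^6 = (18)(3 7)(12 16) = [0, 1, 2, 7, 4, 5, 6, 3, 8, 9, 10, 11, 16, 13, 14, 15, 12, 17, 18]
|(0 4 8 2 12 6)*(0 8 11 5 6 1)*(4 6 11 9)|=6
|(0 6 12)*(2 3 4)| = |(0 6 12)(2 3 4)| = 3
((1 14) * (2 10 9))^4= (14)(2 10 9)= [0, 1, 10, 3, 4, 5, 6, 7, 8, 2, 9, 11, 12, 13, 14]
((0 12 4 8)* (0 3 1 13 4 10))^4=[12, 3, 2, 8, 13, 5, 6, 7, 4, 9, 0, 11, 10, 1]=(0 12 10)(1 3 8 4 13)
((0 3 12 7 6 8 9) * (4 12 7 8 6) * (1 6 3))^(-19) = (0 9 8 12 4 7 3 6 1) = [9, 0, 2, 6, 7, 5, 1, 3, 12, 8, 10, 11, 4]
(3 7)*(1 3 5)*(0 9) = [9, 3, 2, 7, 4, 1, 6, 5, 8, 0] = (0 9)(1 3 7 5)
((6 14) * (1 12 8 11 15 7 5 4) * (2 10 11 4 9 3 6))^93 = [0, 12, 15, 2, 1, 6, 10, 3, 4, 14, 7, 5, 8, 13, 11, 9] = (1 12 8 4)(2 15 9 14 11 5 6 10 7 3)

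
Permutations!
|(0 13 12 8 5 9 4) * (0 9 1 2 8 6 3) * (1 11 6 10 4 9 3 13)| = 12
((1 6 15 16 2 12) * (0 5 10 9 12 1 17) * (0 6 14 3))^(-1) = (0 3 14 1 2 16 15 6 17 12 9 10 5) = [3, 2, 16, 14, 4, 0, 17, 7, 8, 10, 5, 11, 9, 13, 1, 6, 15, 12]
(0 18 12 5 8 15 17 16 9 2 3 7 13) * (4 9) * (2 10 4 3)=(0 18 12 5 8 15 17 16 3 7 13)(4 9 10)=[18, 1, 2, 7, 9, 8, 6, 13, 15, 10, 4, 11, 5, 0, 14, 17, 3, 16, 12]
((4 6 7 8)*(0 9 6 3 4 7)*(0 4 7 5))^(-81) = (0 5 8 7 3 4 6 9) = [5, 1, 2, 4, 6, 8, 9, 3, 7, 0]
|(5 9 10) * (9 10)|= |(5 10)|= 2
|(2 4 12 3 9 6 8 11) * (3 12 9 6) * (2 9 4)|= 5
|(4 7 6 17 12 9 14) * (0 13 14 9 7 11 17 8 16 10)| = 12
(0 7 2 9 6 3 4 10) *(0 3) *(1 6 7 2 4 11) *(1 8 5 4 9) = [2, 6, 1, 11, 10, 4, 0, 9, 5, 7, 3, 8] = (0 2 1 6)(3 11 8 5 4 10)(7 9)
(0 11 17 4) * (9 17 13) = (0 11 13 9 17 4) = [11, 1, 2, 3, 0, 5, 6, 7, 8, 17, 10, 13, 12, 9, 14, 15, 16, 4]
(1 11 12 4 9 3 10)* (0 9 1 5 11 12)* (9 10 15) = [10, 12, 2, 15, 1, 11, 6, 7, 8, 3, 5, 0, 4, 13, 14, 9] = (0 10 5 11)(1 12 4)(3 15 9)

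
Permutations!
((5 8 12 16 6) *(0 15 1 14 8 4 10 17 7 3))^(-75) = (0 4 8 3 5 14 7 6 1 17 16 15 10 12) = [4, 17, 2, 5, 8, 14, 1, 6, 3, 9, 12, 11, 0, 13, 7, 10, 15, 16]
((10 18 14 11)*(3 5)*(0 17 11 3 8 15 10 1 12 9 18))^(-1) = (0 10 15 8 5 3 14 18 9 12 1 11 17) = [10, 11, 2, 14, 4, 3, 6, 7, 5, 12, 15, 17, 1, 13, 18, 8, 16, 0, 9]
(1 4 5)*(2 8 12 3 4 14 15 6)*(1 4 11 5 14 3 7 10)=(1 3 11 5 4 14 15 6 2 8 12 7 10)=[0, 3, 8, 11, 14, 4, 2, 10, 12, 9, 1, 5, 7, 13, 15, 6]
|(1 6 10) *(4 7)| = |(1 6 10)(4 7)| = 6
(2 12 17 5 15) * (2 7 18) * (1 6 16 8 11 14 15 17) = [0, 6, 12, 3, 4, 17, 16, 18, 11, 9, 10, 14, 1, 13, 15, 7, 8, 5, 2] = (1 6 16 8 11 14 15 7 18 2 12)(5 17)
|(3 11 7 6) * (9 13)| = 4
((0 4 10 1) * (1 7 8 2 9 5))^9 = [0, 1, 2, 3, 4, 5, 6, 7, 8, 9, 10] = (10)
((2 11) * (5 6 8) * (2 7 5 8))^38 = (2 5 11 6 7) = [0, 1, 5, 3, 4, 11, 7, 2, 8, 9, 10, 6]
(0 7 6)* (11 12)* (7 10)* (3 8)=[10, 1, 2, 8, 4, 5, 0, 6, 3, 9, 7, 12, 11]=(0 10 7 6)(3 8)(11 12)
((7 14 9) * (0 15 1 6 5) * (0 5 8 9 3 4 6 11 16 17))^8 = [1, 16, 2, 4, 6, 5, 8, 14, 9, 7, 10, 17, 12, 13, 3, 11, 0, 15] = (0 1 16)(3 4 6 8 9 7 14)(11 17 15)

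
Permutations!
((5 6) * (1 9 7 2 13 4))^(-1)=(1 4 13 2 7 9)(5 6)=[0, 4, 7, 3, 13, 6, 5, 9, 8, 1, 10, 11, 12, 2]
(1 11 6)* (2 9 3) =(1 11 6)(2 9 3) =[0, 11, 9, 2, 4, 5, 1, 7, 8, 3, 10, 6]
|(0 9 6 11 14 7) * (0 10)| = 7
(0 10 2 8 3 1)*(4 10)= (0 4 10 2 8 3 1)= [4, 0, 8, 1, 10, 5, 6, 7, 3, 9, 2]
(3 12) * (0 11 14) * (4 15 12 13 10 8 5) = (0 11 14)(3 13 10 8 5 4 15 12) = [11, 1, 2, 13, 15, 4, 6, 7, 5, 9, 8, 14, 3, 10, 0, 12]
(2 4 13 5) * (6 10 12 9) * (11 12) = [0, 1, 4, 3, 13, 2, 10, 7, 8, 6, 11, 12, 9, 5] = (2 4 13 5)(6 10 11 12 9)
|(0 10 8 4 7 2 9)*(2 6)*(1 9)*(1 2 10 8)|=8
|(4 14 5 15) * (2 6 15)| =|(2 6 15 4 14 5)| =6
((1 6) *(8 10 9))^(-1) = (1 6)(8 9 10) = [0, 6, 2, 3, 4, 5, 1, 7, 9, 10, 8]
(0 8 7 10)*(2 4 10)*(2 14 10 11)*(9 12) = [8, 1, 4, 3, 11, 5, 6, 14, 7, 12, 0, 2, 9, 13, 10] = (0 8 7 14 10)(2 4 11)(9 12)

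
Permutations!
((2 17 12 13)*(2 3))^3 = (2 13 17 3 12) = [0, 1, 13, 12, 4, 5, 6, 7, 8, 9, 10, 11, 2, 17, 14, 15, 16, 3]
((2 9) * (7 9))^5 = (2 9 7) = [0, 1, 9, 3, 4, 5, 6, 2, 8, 7]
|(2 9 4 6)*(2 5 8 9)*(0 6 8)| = 3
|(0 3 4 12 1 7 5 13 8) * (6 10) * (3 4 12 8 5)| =|(0 4 8)(1 7 3 12)(5 13)(6 10)| =12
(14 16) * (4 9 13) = (4 9 13)(14 16) = [0, 1, 2, 3, 9, 5, 6, 7, 8, 13, 10, 11, 12, 4, 16, 15, 14]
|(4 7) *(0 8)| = 2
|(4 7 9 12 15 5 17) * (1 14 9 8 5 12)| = 30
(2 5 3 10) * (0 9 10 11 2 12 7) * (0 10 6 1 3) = (0 9 6 1 3 11 2 5)(7 10 12) = [9, 3, 5, 11, 4, 0, 1, 10, 8, 6, 12, 2, 7]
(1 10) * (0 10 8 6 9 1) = [10, 8, 2, 3, 4, 5, 9, 7, 6, 1, 0] = (0 10)(1 8 6 9)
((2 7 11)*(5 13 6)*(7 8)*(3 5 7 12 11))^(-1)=[0, 1, 11, 7, 4, 3, 13, 6, 2, 9, 10, 12, 8, 5]=(2 11 12 8)(3 7 6 13 5)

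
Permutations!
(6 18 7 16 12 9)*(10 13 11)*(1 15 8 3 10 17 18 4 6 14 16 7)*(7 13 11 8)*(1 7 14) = (1 15 14 16 12 9)(3 10 11 17 18 7 13 8)(4 6) = [0, 15, 2, 10, 6, 5, 4, 13, 3, 1, 11, 17, 9, 8, 16, 14, 12, 18, 7]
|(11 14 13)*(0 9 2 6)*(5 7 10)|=12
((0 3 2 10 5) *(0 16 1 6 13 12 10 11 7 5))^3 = (0 11 16 13)(1 12 3 7)(2 5 6 10) = [11, 12, 5, 7, 4, 6, 10, 1, 8, 9, 2, 16, 3, 0, 14, 15, 13]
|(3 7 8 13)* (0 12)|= |(0 12)(3 7 8 13)|= 4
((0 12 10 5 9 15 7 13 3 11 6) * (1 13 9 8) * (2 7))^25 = (0 1)(2 7 9 15)(3 10)(5 11)(6 8)(12 13) = [1, 0, 7, 10, 4, 11, 8, 9, 6, 15, 3, 5, 13, 12, 14, 2]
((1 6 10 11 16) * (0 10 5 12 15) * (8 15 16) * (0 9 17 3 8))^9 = (1 16 12 5 6)(3 17 9 15 8) = [0, 16, 2, 17, 4, 6, 1, 7, 3, 15, 10, 11, 5, 13, 14, 8, 12, 9]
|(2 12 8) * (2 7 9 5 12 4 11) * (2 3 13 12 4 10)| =|(2 10)(3 13 12 8 7 9 5 4 11)| =18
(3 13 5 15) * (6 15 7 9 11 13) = (3 6 15)(5 7 9 11 13) = [0, 1, 2, 6, 4, 7, 15, 9, 8, 11, 10, 13, 12, 5, 14, 3]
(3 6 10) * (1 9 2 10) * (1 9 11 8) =(1 11 8)(2 10 3 6 9) =[0, 11, 10, 6, 4, 5, 9, 7, 1, 2, 3, 8]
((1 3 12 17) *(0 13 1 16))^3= (0 3 16 1 17 13 12)= [3, 17, 2, 16, 4, 5, 6, 7, 8, 9, 10, 11, 0, 12, 14, 15, 1, 13]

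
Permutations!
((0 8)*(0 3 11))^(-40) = (11) = [0, 1, 2, 3, 4, 5, 6, 7, 8, 9, 10, 11]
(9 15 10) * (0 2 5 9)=(0 2 5 9 15 10)=[2, 1, 5, 3, 4, 9, 6, 7, 8, 15, 0, 11, 12, 13, 14, 10]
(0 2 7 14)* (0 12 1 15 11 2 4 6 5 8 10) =(0 4 6 5 8 10)(1 15 11 2 7 14 12) =[4, 15, 7, 3, 6, 8, 5, 14, 10, 9, 0, 2, 1, 13, 12, 11]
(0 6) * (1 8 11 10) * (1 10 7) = (0 6)(1 8 11 7) = [6, 8, 2, 3, 4, 5, 0, 1, 11, 9, 10, 7]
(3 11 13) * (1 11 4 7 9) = (1 11 13 3 4 7 9) = [0, 11, 2, 4, 7, 5, 6, 9, 8, 1, 10, 13, 12, 3]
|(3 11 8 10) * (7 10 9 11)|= |(3 7 10)(8 9 11)|= 3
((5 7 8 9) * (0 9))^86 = (0 9 5 7 8) = [9, 1, 2, 3, 4, 7, 6, 8, 0, 5]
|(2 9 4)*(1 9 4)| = 2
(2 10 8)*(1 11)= (1 11)(2 10 8)= [0, 11, 10, 3, 4, 5, 6, 7, 2, 9, 8, 1]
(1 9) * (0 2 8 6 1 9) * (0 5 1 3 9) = (0 2 8 6 3 9)(1 5) = [2, 5, 8, 9, 4, 1, 3, 7, 6, 0]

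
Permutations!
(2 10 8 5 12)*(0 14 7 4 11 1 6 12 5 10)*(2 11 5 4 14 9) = (0 9 2)(1 6 12 11)(4 5)(7 14)(8 10) = [9, 6, 0, 3, 5, 4, 12, 14, 10, 2, 8, 1, 11, 13, 7]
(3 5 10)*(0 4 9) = (0 4 9)(3 5 10) = [4, 1, 2, 5, 9, 10, 6, 7, 8, 0, 3]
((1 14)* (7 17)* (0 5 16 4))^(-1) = [4, 14, 2, 3, 16, 0, 6, 17, 8, 9, 10, 11, 12, 13, 1, 15, 5, 7] = (0 4 16 5)(1 14)(7 17)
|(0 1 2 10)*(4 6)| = 4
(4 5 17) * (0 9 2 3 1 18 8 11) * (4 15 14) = [9, 18, 3, 1, 5, 17, 6, 7, 11, 2, 10, 0, 12, 13, 4, 14, 16, 15, 8] = (0 9 2 3 1 18 8 11)(4 5 17 15 14)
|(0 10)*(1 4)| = 2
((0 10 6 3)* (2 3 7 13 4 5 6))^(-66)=(0 2)(3 10)(4 13 7 6 5)=[2, 1, 0, 10, 13, 4, 5, 6, 8, 9, 3, 11, 12, 7]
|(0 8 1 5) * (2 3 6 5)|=7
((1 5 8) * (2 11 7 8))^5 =(1 8 7 11 2 5) =[0, 8, 5, 3, 4, 1, 6, 11, 7, 9, 10, 2]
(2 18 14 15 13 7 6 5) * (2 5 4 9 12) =[0, 1, 18, 3, 9, 5, 4, 6, 8, 12, 10, 11, 2, 7, 15, 13, 16, 17, 14] =(2 18 14 15 13 7 6 4 9 12)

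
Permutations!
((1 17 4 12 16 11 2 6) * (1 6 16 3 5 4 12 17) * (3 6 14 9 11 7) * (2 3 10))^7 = (2 10 7 16)(3 9 6 17 5 11 14 12 4) = [0, 1, 10, 9, 3, 11, 17, 16, 8, 6, 7, 14, 4, 13, 12, 15, 2, 5]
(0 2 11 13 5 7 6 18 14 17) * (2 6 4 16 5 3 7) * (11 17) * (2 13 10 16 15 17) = (0 6 18 14 11 10 16 5 13 3 7 4 15 17) = [6, 1, 2, 7, 15, 13, 18, 4, 8, 9, 16, 10, 12, 3, 11, 17, 5, 0, 14]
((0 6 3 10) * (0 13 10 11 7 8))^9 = (0 11)(3 8)(6 7)(10 13) = [11, 1, 2, 8, 4, 5, 7, 6, 3, 9, 13, 0, 12, 10]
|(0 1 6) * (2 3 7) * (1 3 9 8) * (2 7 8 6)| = |(0 3 8 1 2 9 6)| = 7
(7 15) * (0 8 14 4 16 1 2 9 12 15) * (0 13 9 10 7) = (0 8 14 4 16 1 2 10 7 13 9 12 15) = [8, 2, 10, 3, 16, 5, 6, 13, 14, 12, 7, 11, 15, 9, 4, 0, 1]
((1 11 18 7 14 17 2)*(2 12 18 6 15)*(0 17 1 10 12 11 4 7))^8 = (0 18 12 10 2 15 6 11 17) = [18, 1, 15, 3, 4, 5, 11, 7, 8, 9, 2, 17, 10, 13, 14, 6, 16, 0, 12]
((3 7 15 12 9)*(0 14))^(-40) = [0, 1, 2, 3, 4, 5, 6, 7, 8, 9, 10, 11, 12, 13, 14, 15] = (15)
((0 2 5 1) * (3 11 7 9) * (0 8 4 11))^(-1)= (0 3 9 7 11 4 8 1 5 2)= [3, 5, 0, 9, 8, 2, 6, 11, 1, 7, 10, 4]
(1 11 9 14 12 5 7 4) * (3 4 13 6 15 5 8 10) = [0, 11, 2, 4, 1, 7, 15, 13, 10, 14, 3, 9, 8, 6, 12, 5] = (1 11 9 14 12 8 10 3 4)(5 7 13 6 15)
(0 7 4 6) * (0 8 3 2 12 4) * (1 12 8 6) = (0 7)(1 12 4)(2 8 3) = [7, 12, 8, 2, 1, 5, 6, 0, 3, 9, 10, 11, 4]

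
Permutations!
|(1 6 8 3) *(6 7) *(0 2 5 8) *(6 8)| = 4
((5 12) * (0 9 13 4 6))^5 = [0, 1, 2, 3, 4, 12, 6, 7, 8, 9, 10, 11, 5, 13] = (13)(5 12)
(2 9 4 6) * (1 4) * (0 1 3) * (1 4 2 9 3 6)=[4, 2, 3, 0, 1, 5, 9, 7, 8, 6]=(0 4 1 2 3)(6 9)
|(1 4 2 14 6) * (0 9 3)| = |(0 9 3)(1 4 2 14 6)| = 15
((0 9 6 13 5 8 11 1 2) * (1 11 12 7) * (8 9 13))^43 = (0 9 12 2 5 8 1 13 6 7) = [9, 13, 5, 3, 4, 8, 7, 0, 1, 12, 10, 11, 2, 6]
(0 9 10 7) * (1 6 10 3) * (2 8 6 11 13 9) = (0 2 8 6 10 7)(1 11 13 9 3) = [2, 11, 8, 1, 4, 5, 10, 0, 6, 3, 7, 13, 12, 9]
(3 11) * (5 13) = [0, 1, 2, 11, 4, 13, 6, 7, 8, 9, 10, 3, 12, 5] = (3 11)(5 13)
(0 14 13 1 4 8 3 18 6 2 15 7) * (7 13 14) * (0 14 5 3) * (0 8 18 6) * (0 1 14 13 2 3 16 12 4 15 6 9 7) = [0, 15, 6, 9, 18, 16, 3, 13, 8, 7, 10, 11, 4, 14, 5, 2, 12, 17, 1] = (1 15 2 6 3 9 7 13 14 5 16 12 4 18)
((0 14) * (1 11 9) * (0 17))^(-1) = [17, 9, 2, 3, 4, 5, 6, 7, 8, 11, 10, 1, 12, 13, 0, 15, 16, 14] = (0 17 14)(1 9 11)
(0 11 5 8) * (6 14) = [11, 1, 2, 3, 4, 8, 14, 7, 0, 9, 10, 5, 12, 13, 6] = (0 11 5 8)(6 14)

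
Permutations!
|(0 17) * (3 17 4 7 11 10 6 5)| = |(0 4 7 11 10 6 5 3 17)| = 9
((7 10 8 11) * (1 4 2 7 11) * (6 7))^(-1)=(11)(1 8 10 7 6 2 4)=[0, 8, 4, 3, 1, 5, 2, 6, 10, 9, 7, 11]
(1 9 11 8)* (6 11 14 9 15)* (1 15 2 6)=(1 2 6 11 8 15)(9 14)=[0, 2, 6, 3, 4, 5, 11, 7, 15, 14, 10, 8, 12, 13, 9, 1]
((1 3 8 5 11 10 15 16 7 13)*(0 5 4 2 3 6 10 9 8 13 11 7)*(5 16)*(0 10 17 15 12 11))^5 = (0 9 13 5 12 2 17 16 8 1 7 11 3 15 10 4 6) = [9, 7, 17, 15, 6, 12, 0, 11, 1, 13, 4, 3, 2, 5, 14, 10, 8, 16]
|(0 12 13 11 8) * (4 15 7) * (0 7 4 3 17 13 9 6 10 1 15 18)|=|(0 12 9 6 10 1 15 4 18)(3 17 13 11 8 7)|=18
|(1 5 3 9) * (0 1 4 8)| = |(0 1 5 3 9 4 8)| = 7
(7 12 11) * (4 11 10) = (4 11 7 12 10) = [0, 1, 2, 3, 11, 5, 6, 12, 8, 9, 4, 7, 10]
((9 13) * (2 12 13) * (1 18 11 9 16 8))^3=[0, 9, 16, 3, 4, 5, 6, 7, 11, 13, 10, 12, 8, 1, 14, 15, 18, 17, 2]=(1 9 13)(2 16 18)(8 11 12)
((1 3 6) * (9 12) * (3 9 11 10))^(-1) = (1 6 3 10 11 12 9) = [0, 6, 2, 10, 4, 5, 3, 7, 8, 1, 11, 12, 9]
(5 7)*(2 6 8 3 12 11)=(2 6 8 3 12 11)(5 7)=[0, 1, 6, 12, 4, 7, 8, 5, 3, 9, 10, 2, 11]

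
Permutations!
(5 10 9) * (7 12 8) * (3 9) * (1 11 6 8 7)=(1 11 6 8)(3 9 5 10)(7 12)=[0, 11, 2, 9, 4, 10, 8, 12, 1, 5, 3, 6, 7]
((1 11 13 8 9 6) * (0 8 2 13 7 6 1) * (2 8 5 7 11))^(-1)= (0 6 7 5)(1 9 8 13 2)= [6, 9, 1, 3, 4, 0, 7, 5, 13, 8, 10, 11, 12, 2]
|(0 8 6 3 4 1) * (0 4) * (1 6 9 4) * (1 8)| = 7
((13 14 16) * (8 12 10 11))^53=[0, 1, 2, 3, 4, 5, 6, 7, 12, 9, 11, 8, 10, 16, 13, 15, 14]=(8 12 10 11)(13 16 14)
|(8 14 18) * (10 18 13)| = 5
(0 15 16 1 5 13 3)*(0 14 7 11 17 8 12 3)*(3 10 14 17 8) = (0 15 16 1 5 13)(3 17)(7 11 8 12 10 14) = [15, 5, 2, 17, 4, 13, 6, 11, 12, 9, 14, 8, 10, 0, 7, 16, 1, 3]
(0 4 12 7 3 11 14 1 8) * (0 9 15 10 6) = (0 4 12 7 3 11 14 1 8 9 15 10 6) = [4, 8, 2, 11, 12, 5, 0, 3, 9, 15, 6, 14, 7, 13, 1, 10]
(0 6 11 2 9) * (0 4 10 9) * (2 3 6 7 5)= (0 7 5 2)(3 6 11)(4 10 9)= [7, 1, 0, 6, 10, 2, 11, 5, 8, 4, 9, 3]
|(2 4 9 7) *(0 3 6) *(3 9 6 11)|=|(0 9 7 2 4 6)(3 11)|=6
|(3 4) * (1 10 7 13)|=|(1 10 7 13)(3 4)|=4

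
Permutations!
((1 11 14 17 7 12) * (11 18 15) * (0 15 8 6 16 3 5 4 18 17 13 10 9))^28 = (18) = [0, 1, 2, 3, 4, 5, 6, 7, 8, 9, 10, 11, 12, 13, 14, 15, 16, 17, 18]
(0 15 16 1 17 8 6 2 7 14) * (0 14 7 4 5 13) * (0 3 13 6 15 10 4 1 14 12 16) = (0 10 4 5 6 2 1 17 8 15)(3 13)(12 16 14) = [10, 17, 1, 13, 5, 6, 2, 7, 15, 9, 4, 11, 16, 3, 12, 0, 14, 8]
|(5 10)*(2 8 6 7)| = 4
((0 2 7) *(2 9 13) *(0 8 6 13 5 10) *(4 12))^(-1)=(0 10 5 9)(2 13 6 8 7)(4 12)=[10, 1, 13, 3, 12, 9, 8, 2, 7, 0, 5, 11, 4, 6]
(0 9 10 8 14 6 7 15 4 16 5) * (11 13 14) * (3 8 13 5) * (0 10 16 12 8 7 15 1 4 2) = (0 9 16 3 7 1 4 12 8 11 5 10 13 14 6 15 2) = [9, 4, 0, 7, 12, 10, 15, 1, 11, 16, 13, 5, 8, 14, 6, 2, 3]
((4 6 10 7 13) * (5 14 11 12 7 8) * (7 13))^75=[0, 1, 2, 3, 8, 12, 5, 7, 11, 9, 14, 4, 6, 10, 13]=(4 8 11)(5 12 6)(10 14 13)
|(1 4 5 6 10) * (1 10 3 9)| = |(10)(1 4 5 6 3 9)| = 6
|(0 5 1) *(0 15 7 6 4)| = 7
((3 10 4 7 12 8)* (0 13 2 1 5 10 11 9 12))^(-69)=(0 1 4 13 5 7 2 10)(3 11 9 12 8)=[1, 4, 10, 11, 13, 7, 6, 2, 3, 12, 0, 9, 8, 5]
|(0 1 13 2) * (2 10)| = |(0 1 13 10 2)| = 5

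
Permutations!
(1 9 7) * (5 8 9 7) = (1 7)(5 8 9) = [0, 7, 2, 3, 4, 8, 6, 1, 9, 5]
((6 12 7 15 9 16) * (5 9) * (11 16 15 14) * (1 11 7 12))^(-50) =(1 16)(5 9 15)(6 11) =[0, 16, 2, 3, 4, 9, 11, 7, 8, 15, 10, 6, 12, 13, 14, 5, 1]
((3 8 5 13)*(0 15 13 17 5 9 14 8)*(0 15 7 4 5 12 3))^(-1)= (0 13 15 3 12 17 5 4 7)(8 14 9)= [13, 1, 2, 12, 7, 4, 6, 0, 14, 8, 10, 11, 17, 15, 9, 3, 16, 5]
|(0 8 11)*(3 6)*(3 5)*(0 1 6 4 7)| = |(0 8 11 1 6 5 3 4 7)| = 9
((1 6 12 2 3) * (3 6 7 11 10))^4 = [0, 3, 6, 10, 4, 5, 12, 1, 8, 9, 11, 7, 2] = (1 3 10 11 7)(2 6 12)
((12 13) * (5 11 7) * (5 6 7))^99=(5 11)(6 7)(12 13)=[0, 1, 2, 3, 4, 11, 7, 6, 8, 9, 10, 5, 13, 12]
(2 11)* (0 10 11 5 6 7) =[10, 1, 5, 3, 4, 6, 7, 0, 8, 9, 11, 2] =(0 10 11 2 5 6 7)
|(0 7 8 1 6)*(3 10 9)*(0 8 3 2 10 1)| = |(0 7 3 1 6 8)(2 10 9)| = 6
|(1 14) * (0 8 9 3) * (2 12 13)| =|(0 8 9 3)(1 14)(2 12 13)| =12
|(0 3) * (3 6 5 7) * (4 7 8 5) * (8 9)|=|(0 6 4 7 3)(5 9 8)|=15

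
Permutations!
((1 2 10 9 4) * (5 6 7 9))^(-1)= [0, 4, 1, 3, 9, 10, 5, 6, 8, 7, 2]= (1 4 9 7 6 5 10 2)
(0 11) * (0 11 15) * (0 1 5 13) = (0 15 1 5 13) = [15, 5, 2, 3, 4, 13, 6, 7, 8, 9, 10, 11, 12, 0, 14, 1]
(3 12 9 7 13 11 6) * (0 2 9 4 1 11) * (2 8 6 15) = (0 8 6 3 12 4 1 11 15 2 9 7 13) = [8, 11, 9, 12, 1, 5, 3, 13, 6, 7, 10, 15, 4, 0, 14, 2]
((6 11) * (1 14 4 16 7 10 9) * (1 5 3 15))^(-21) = (1 15 3 5 9 10 7 16 4 14)(6 11) = [0, 15, 2, 5, 14, 9, 11, 16, 8, 10, 7, 6, 12, 13, 1, 3, 4]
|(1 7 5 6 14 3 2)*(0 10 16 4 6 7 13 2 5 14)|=|(0 10 16 4 6)(1 13 2)(3 5 7 14)|=60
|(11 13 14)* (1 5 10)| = 3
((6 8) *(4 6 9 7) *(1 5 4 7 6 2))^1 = (1 5 4 2)(6 8 9) = [0, 5, 1, 3, 2, 4, 8, 7, 9, 6]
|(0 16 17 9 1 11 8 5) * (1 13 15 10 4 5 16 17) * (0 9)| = |(0 17)(1 11 8 16)(4 5 9 13 15 10)| = 12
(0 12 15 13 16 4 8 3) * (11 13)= (0 12 15 11 13 16 4 8 3)= [12, 1, 2, 0, 8, 5, 6, 7, 3, 9, 10, 13, 15, 16, 14, 11, 4]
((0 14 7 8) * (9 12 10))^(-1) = (0 8 7 14)(9 10 12) = [8, 1, 2, 3, 4, 5, 6, 14, 7, 10, 12, 11, 9, 13, 0]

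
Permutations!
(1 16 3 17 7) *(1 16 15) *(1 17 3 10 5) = (1 15 17 7 16 10 5) = [0, 15, 2, 3, 4, 1, 6, 16, 8, 9, 5, 11, 12, 13, 14, 17, 10, 7]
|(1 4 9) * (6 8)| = 6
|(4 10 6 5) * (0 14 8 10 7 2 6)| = 20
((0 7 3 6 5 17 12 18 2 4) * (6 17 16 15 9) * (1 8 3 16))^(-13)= (0 16 9 5 8 17 18 4 7 15 6 1 3 12 2)= [16, 3, 0, 12, 7, 8, 1, 15, 17, 5, 10, 11, 2, 13, 14, 6, 9, 18, 4]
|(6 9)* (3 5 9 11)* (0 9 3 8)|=10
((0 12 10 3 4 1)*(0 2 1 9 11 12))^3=(1 2)(3 11)(4 12)(9 10)=[0, 2, 1, 11, 12, 5, 6, 7, 8, 10, 9, 3, 4]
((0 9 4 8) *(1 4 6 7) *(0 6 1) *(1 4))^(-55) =[7, 1, 2, 3, 9, 5, 8, 6, 4, 0] =(0 7 6 8 4 9)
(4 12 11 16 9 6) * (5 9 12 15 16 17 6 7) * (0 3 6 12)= (0 3 6 4 15 16)(5 9 7)(11 17 12)= [3, 1, 2, 6, 15, 9, 4, 5, 8, 7, 10, 17, 11, 13, 14, 16, 0, 12]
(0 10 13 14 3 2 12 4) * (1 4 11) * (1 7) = (0 10 13 14 3 2 12 11 7 1 4) = [10, 4, 12, 2, 0, 5, 6, 1, 8, 9, 13, 7, 11, 14, 3]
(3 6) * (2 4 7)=[0, 1, 4, 6, 7, 5, 3, 2]=(2 4 7)(3 6)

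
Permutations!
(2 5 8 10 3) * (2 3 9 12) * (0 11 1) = [11, 0, 5, 3, 4, 8, 6, 7, 10, 12, 9, 1, 2] = (0 11 1)(2 5 8 10 9 12)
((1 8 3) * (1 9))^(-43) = [0, 8, 2, 9, 4, 5, 6, 7, 3, 1] = (1 8 3 9)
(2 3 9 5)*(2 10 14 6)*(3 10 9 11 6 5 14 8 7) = (2 10 8 7 3 11 6)(5 9 14) = [0, 1, 10, 11, 4, 9, 2, 3, 7, 14, 8, 6, 12, 13, 5]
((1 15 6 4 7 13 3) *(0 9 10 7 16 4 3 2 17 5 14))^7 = (0 5 2 7 9 14 17 13 10)(1 3 6 15)(4 16) = [5, 3, 7, 6, 16, 2, 15, 9, 8, 14, 0, 11, 12, 10, 17, 1, 4, 13]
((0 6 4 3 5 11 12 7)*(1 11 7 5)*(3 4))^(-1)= (0 7 5 12 11 1 3 6)= [7, 3, 2, 6, 4, 12, 0, 5, 8, 9, 10, 1, 11]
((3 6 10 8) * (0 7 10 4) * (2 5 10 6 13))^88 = (2 3 10)(5 13 8) = [0, 1, 3, 10, 4, 13, 6, 7, 5, 9, 2, 11, 12, 8]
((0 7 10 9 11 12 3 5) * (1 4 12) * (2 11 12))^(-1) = [5, 11, 4, 12, 1, 3, 6, 0, 8, 10, 7, 2, 9] = (0 5 3 12 9 10 7)(1 11 2 4)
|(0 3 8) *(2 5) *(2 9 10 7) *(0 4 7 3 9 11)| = |(0 9 10 3 8 4 7 2 5 11)| = 10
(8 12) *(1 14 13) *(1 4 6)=(1 14 13 4 6)(8 12)=[0, 14, 2, 3, 6, 5, 1, 7, 12, 9, 10, 11, 8, 4, 13]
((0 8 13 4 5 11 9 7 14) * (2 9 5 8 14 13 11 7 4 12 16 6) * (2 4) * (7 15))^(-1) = (0 14)(2 9)(4 6 16 12 13 7 15 5 11 8) = [14, 1, 9, 3, 6, 11, 16, 15, 4, 2, 10, 8, 13, 7, 0, 5, 12]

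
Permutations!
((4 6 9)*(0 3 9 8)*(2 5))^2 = (0 9 6)(3 4 8) = [9, 1, 2, 4, 8, 5, 0, 7, 3, 6]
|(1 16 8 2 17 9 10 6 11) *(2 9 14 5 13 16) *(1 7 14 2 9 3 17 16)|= 45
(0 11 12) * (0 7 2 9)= (0 11 12 7 2 9)= [11, 1, 9, 3, 4, 5, 6, 2, 8, 0, 10, 12, 7]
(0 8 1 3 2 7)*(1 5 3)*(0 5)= (0 8)(2 7 5 3)= [8, 1, 7, 2, 4, 3, 6, 5, 0]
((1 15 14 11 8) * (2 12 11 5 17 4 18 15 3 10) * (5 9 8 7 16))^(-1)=(1 8 9 14 15 18 4 17 5 16 7 11 12 2 10 3)=[0, 8, 10, 1, 17, 16, 6, 11, 9, 14, 3, 12, 2, 13, 15, 18, 7, 5, 4]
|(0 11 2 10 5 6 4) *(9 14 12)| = 21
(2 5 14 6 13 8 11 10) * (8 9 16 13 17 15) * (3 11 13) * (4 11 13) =(2 5 14 6 17 15 8 4 11 10)(3 13 9 16) =[0, 1, 5, 13, 11, 14, 17, 7, 4, 16, 2, 10, 12, 9, 6, 8, 3, 15]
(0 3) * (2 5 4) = (0 3)(2 5 4) = [3, 1, 5, 0, 2, 4]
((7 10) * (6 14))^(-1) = [0, 1, 2, 3, 4, 5, 14, 10, 8, 9, 7, 11, 12, 13, 6] = (6 14)(7 10)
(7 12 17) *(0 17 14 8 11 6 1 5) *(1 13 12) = (0 17 7 1 5)(6 13 12 14 8 11) = [17, 5, 2, 3, 4, 0, 13, 1, 11, 9, 10, 6, 14, 12, 8, 15, 16, 7]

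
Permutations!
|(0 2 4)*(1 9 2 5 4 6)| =12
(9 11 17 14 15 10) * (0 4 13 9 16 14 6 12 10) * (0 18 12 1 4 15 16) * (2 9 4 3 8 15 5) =[5, 3, 9, 8, 13, 2, 1, 7, 15, 11, 0, 17, 10, 4, 16, 18, 14, 6, 12] =(0 5 2 9 11 17 6 1 3 8 15 18 12 10)(4 13)(14 16)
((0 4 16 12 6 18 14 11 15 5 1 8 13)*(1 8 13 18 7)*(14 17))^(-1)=(0 13 1 7 6 12 16 4)(5 15 11 14 17 18 8)=[13, 7, 2, 3, 0, 15, 12, 6, 5, 9, 10, 14, 16, 1, 17, 11, 4, 18, 8]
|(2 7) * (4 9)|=|(2 7)(4 9)|=2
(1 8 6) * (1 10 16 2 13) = [0, 8, 13, 3, 4, 5, 10, 7, 6, 9, 16, 11, 12, 1, 14, 15, 2] = (1 8 6 10 16 2 13)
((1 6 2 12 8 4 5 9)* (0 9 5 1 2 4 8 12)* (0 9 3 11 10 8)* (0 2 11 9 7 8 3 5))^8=(12)(1 4 6)(2 8 7)=[0, 4, 8, 3, 6, 5, 1, 2, 7, 9, 10, 11, 12]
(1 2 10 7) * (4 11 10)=(1 2 4 11 10 7)=[0, 2, 4, 3, 11, 5, 6, 1, 8, 9, 7, 10]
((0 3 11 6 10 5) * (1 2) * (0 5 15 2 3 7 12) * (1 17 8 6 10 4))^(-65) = [7, 2, 1, 17, 15, 5, 10, 12, 11, 9, 6, 8, 0, 13, 14, 4, 16, 3] = (0 7 12)(1 2)(3 17)(4 15)(6 10)(8 11)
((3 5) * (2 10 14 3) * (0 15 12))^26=(0 12 15)(2 10 14 3 5)=[12, 1, 10, 5, 4, 2, 6, 7, 8, 9, 14, 11, 15, 13, 3, 0]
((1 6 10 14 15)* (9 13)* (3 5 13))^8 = (1 14 6 15 10) = [0, 14, 2, 3, 4, 5, 15, 7, 8, 9, 1, 11, 12, 13, 6, 10]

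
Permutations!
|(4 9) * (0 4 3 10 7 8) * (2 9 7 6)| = 20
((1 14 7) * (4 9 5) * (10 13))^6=[0, 1, 2, 3, 4, 5, 6, 7, 8, 9, 10, 11, 12, 13, 14]=(14)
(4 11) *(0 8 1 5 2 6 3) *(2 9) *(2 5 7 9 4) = (0 8 1 7 9 5 4 11 2 6 3) = [8, 7, 6, 0, 11, 4, 3, 9, 1, 5, 10, 2]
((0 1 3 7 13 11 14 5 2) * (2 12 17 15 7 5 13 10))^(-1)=[2, 0, 10, 1, 4, 3, 6, 15, 8, 9, 7, 13, 5, 14, 11, 17, 16, 12]=(0 2 10 7 15 17 12 5 3 1)(11 13 14)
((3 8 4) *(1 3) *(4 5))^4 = (1 4 5 8 3) = [0, 4, 2, 1, 5, 8, 6, 7, 3]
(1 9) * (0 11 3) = (0 11 3)(1 9) = [11, 9, 2, 0, 4, 5, 6, 7, 8, 1, 10, 3]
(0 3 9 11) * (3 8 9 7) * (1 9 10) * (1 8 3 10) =(0 3 7 10 8 1 9 11) =[3, 9, 2, 7, 4, 5, 6, 10, 1, 11, 8, 0]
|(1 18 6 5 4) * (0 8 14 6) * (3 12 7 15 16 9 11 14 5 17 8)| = |(0 3 12 7 15 16 9 11 14 6 17 8 5 4 1 18)| = 16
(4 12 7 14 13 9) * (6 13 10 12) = (4 6 13 9)(7 14 10 12) = [0, 1, 2, 3, 6, 5, 13, 14, 8, 4, 12, 11, 7, 9, 10]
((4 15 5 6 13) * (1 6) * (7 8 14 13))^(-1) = (1 5 15 4 13 14 8 7 6) = [0, 5, 2, 3, 13, 15, 1, 6, 7, 9, 10, 11, 12, 14, 8, 4]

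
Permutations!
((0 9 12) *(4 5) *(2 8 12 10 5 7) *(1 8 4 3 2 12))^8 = (0 12 7 4 2 3 5 10 9) = [12, 1, 3, 5, 2, 10, 6, 4, 8, 0, 9, 11, 7]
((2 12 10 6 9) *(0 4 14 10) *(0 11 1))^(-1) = (0 1 11 12 2 9 6 10 14 4) = [1, 11, 9, 3, 0, 5, 10, 7, 8, 6, 14, 12, 2, 13, 4]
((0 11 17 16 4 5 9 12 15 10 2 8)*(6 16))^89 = (0 2 15 9 4 6 11 8 10 12 5 16 17) = [2, 1, 15, 3, 6, 16, 11, 7, 10, 4, 12, 8, 5, 13, 14, 9, 17, 0]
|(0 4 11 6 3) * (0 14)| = |(0 4 11 6 3 14)| = 6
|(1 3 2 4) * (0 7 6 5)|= |(0 7 6 5)(1 3 2 4)|= 4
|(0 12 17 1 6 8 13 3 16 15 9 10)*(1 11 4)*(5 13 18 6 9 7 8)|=|(0 12 17 11 4 1 9 10)(3 16 15 7 8 18 6 5 13)|=72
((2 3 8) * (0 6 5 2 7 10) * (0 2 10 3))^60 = (10) = [0, 1, 2, 3, 4, 5, 6, 7, 8, 9, 10]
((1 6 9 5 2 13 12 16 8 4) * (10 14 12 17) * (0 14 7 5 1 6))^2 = [12, 14, 17, 3, 9, 13, 1, 2, 6, 0, 5, 11, 8, 10, 16, 15, 4, 7] = (0 12 8 6 1 14 16 4 9)(2 17 7)(5 13 10)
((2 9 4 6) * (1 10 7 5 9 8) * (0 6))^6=(0 7 2 9 1)(4 10 6 5 8)=[7, 0, 9, 3, 10, 8, 5, 2, 4, 1, 6]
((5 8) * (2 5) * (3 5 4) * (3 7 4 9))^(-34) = (2 9 3 5 8) = [0, 1, 9, 5, 4, 8, 6, 7, 2, 3]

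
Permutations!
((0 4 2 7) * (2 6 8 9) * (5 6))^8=[0, 1, 2, 3, 4, 5, 6, 7, 8, 9]=(9)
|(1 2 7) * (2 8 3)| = |(1 8 3 2 7)| = 5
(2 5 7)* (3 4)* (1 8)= (1 8)(2 5 7)(3 4)= [0, 8, 5, 4, 3, 7, 6, 2, 1]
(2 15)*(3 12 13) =(2 15)(3 12 13) =[0, 1, 15, 12, 4, 5, 6, 7, 8, 9, 10, 11, 13, 3, 14, 2]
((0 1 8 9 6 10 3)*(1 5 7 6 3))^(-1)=(0 3 9 8 1 10 6 7 5)=[3, 10, 2, 9, 4, 0, 7, 5, 1, 8, 6]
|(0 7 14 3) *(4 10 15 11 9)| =|(0 7 14 3)(4 10 15 11 9)| =20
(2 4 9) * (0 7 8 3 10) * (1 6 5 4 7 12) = (0 12 1 6 5 4 9 2 7 8 3 10) = [12, 6, 7, 10, 9, 4, 5, 8, 3, 2, 0, 11, 1]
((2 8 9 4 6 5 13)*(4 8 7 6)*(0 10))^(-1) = (0 10)(2 13 5 6 7)(8 9) = [10, 1, 13, 3, 4, 6, 7, 2, 9, 8, 0, 11, 12, 5]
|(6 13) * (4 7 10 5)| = |(4 7 10 5)(6 13)| = 4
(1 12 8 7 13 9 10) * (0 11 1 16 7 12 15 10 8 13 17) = [11, 15, 2, 3, 4, 5, 6, 17, 12, 8, 16, 1, 13, 9, 14, 10, 7, 0] = (0 11 1 15 10 16 7 17)(8 12 13 9)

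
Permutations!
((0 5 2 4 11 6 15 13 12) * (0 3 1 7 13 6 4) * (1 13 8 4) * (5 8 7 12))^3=[11, 13, 4, 2, 12, 8, 15, 7, 1, 9, 10, 3, 5, 0, 14, 6]=(0 11 3 2 4 12 5 8 1 13)(6 15)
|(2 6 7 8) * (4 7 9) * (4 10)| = 7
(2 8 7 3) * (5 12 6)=(2 8 7 3)(5 12 6)=[0, 1, 8, 2, 4, 12, 5, 3, 7, 9, 10, 11, 6]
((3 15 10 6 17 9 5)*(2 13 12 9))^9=(2 17 6 10 15 3 5 9 12 13)=[0, 1, 17, 5, 4, 9, 10, 7, 8, 12, 15, 11, 13, 2, 14, 3, 16, 6]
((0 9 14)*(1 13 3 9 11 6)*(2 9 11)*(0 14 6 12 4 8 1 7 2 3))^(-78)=(14)(0 11 4 1)(2 6)(3 12 8 13)(7 9)=[11, 0, 6, 12, 1, 5, 2, 9, 13, 7, 10, 4, 8, 3, 14]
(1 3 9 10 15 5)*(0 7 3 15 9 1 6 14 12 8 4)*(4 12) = (0 7 3 1 15 5 6 14 4)(8 12)(9 10) = [7, 15, 2, 1, 0, 6, 14, 3, 12, 10, 9, 11, 8, 13, 4, 5]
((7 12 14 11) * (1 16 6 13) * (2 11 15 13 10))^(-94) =(1 11 13 2 15 10 14 6 12 16 7) =[0, 11, 15, 3, 4, 5, 12, 1, 8, 9, 14, 13, 16, 2, 6, 10, 7]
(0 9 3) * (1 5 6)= (0 9 3)(1 5 6)= [9, 5, 2, 0, 4, 6, 1, 7, 8, 3]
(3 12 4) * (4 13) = (3 12 13 4) = [0, 1, 2, 12, 3, 5, 6, 7, 8, 9, 10, 11, 13, 4]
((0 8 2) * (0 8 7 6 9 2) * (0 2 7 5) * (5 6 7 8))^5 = (0 5 2 8 9 6) = [5, 1, 8, 3, 4, 2, 0, 7, 9, 6]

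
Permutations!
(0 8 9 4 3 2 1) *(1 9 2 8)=(0 1)(2 9 4 3 8)=[1, 0, 9, 8, 3, 5, 6, 7, 2, 4]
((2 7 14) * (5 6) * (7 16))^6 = (2 7)(14 16) = [0, 1, 7, 3, 4, 5, 6, 2, 8, 9, 10, 11, 12, 13, 16, 15, 14]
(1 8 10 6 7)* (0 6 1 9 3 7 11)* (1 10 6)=(0 1 8 6 11)(3 7 9)=[1, 8, 2, 7, 4, 5, 11, 9, 6, 3, 10, 0]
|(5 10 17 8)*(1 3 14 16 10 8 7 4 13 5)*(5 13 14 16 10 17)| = 10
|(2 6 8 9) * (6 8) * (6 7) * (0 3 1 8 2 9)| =4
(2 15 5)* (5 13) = (2 15 13 5) = [0, 1, 15, 3, 4, 2, 6, 7, 8, 9, 10, 11, 12, 5, 14, 13]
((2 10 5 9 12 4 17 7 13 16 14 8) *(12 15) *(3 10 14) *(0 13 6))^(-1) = (0 6 7 17 4 12 15 9 5 10 3 16 13)(2 8 14) = [6, 1, 8, 16, 12, 10, 7, 17, 14, 5, 3, 11, 15, 0, 2, 9, 13, 4]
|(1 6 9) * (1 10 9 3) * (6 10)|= 5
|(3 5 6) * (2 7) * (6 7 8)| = 6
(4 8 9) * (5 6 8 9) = (4 9)(5 6 8) = [0, 1, 2, 3, 9, 6, 8, 7, 5, 4]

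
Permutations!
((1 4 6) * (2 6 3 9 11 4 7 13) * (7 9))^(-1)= (1 6 2 13 7 3 4 11 9)= [0, 6, 13, 4, 11, 5, 2, 3, 8, 1, 10, 9, 12, 7]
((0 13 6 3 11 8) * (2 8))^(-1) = (0 8 2 11 3 6 13) = [8, 1, 11, 6, 4, 5, 13, 7, 2, 9, 10, 3, 12, 0]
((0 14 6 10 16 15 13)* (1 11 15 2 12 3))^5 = [2, 14, 15, 0, 4, 5, 3, 7, 8, 9, 1, 6, 13, 16, 12, 10, 11] = (0 2 15 10 1 14 12 13 16 11 6 3)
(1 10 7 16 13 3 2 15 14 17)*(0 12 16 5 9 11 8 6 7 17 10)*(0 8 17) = (0 12 16 13 3 2 15 14 10)(1 8 6 7 5 9 11 17) = [12, 8, 15, 2, 4, 9, 7, 5, 6, 11, 0, 17, 16, 3, 10, 14, 13, 1]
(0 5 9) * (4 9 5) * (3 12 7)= (0 4 9)(3 12 7)= [4, 1, 2, 12, 9, 5, 6, 3, 8, 0, 10, 11, 7]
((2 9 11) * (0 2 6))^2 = (0 9 6 2 11) = [9, 1, 11, 3, 4, 5, 2, 7, 8, 6, 10, 0]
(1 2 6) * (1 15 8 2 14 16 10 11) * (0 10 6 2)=[10, 14, 2, 3, 4, 5, 15, 7, 0, 9, 11, 1, 12, 13, 16, 8, 6]=(0 10 11 1 14 16 6 15 8)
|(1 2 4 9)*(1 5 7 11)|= 7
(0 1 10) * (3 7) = (0 1 10)(3 7) = [1, 10, 2, 7, 4, 5, 6, 3, 8, 9, 0]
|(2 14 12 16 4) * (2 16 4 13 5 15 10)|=9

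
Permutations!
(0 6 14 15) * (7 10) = [6, 1, 2, 3, 4, 5, 14, 10, 8, 9, 7, 11, 12, 13, 15, 0] = (0 6 14 15)(7 10)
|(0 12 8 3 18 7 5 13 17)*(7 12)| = |(0 7 5 13 17)(3 18 12 8)| = 20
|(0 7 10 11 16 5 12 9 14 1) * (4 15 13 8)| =20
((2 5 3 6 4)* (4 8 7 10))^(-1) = [0, 1, 4, 5, 10, 2, 3, 8, 6, 9, 7] = (2 4 10 7 8 6 3 5)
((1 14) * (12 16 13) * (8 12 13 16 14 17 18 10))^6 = (1 14 12 8 10 18 17) = [0, 14, 2, 3, 4, 5, 6, 7, 10, 9, 18, 11, 8, 13, 12, 15, 16, 1, 17]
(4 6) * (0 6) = [6, 1, 2, 3, 0, 5, 4] = (0 6 4)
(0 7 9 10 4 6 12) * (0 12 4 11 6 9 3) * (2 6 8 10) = (12)(0 7 3)(2 6 4 9)(8 10 11) = [7, 1, 6, 0, 9, 5, 4, 3, 10, 2, 11, 8, 12]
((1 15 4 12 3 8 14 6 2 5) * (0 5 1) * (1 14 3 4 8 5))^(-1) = (0 5 3 8 15 1)(2 6 14)(4 12) = [5, 0, 6, 8, 12, 3, 14, 7, 15, 9, 10, 11, 4, 13, 2, 1]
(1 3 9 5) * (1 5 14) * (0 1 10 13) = (0 1 3 9 14 10 13) = [1, 3, 2, 9, 4, 5, 6, 7, 8, 14, 13, 11, 12, 0, 10]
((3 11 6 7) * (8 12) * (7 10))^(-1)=(3 7 10 6 11)(8 12)=[0, 1, 2, 7, 4, 5, 11, 10, 12, 9, 6, 3, 8]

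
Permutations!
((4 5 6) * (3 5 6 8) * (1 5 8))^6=[0, 1, 2, 3, 4, 5, 6, 7, 8]=(8)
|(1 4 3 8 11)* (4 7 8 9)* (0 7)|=15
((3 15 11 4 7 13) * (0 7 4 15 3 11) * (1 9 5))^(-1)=(0 15 11 13 7)(1 5 9)=[15, 5, 2, 3, 4, 9, 6, 0, 8, 1, 10, 13, 12, 7, 14, 11]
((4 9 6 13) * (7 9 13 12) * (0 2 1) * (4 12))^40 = (0 2 1)(4 9 12)(6 7 13) = [2, 0, 1, 3, 9, 5, 7, 13, 8, 12, 10, 11, 4, 6]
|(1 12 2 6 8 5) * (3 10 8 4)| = 9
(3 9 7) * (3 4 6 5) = (3 9 7 4 6 5) = [0, 1, 2, 9, 6, 3, 5, 4, 8, 7]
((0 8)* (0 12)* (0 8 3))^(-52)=(12)=[0, 1, 2, 3, 4, 5, 6, 7, 8, 9, 10, 11, 12]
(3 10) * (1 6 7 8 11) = (1 6 7 8 11)(3 10) = [0, 6, 2, 10, 4, 5, 7, 8, 11, 9, 3, 1]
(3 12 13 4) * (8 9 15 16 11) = (3 12 13 4)(8 9 15 16 11) = [0, 1, 2, 12, 3, 5, 6, 7, 9, 15, 10, 8, 13, 4, 14, 16, 11]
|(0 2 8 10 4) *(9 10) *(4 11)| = |(0 2 8 9 10 11 4)| = 7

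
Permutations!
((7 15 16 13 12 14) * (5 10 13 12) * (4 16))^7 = (4 16 12 14 7 15)(5 10 13) = [0, 1, 2, 3, 16, 10, 6, 15, 8, 9, 13, 11, 14, 5, 7, 4, 12]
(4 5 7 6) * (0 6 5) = (0 6 4)(5 7) = [6, 1, 2, 3, 0, 7, 4, 5]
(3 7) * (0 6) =[6, 1, 2, 7, 4, 5, 0, 3] =(0 6)(3 7)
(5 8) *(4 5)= (4 5 8)= [0, 1, 2, 3, 5, 8, 6, 7, 4]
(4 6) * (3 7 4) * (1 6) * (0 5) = (0 5)(1 6 3 7 4) = [5, 6, 2, 7, 1, 0, 3, 4]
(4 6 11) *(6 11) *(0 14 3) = (0 14 3)(4 11) = [14, 1, 2, 0, 11, 5, 6, 7, 8, 9, 10, 4, 12, 13, 3]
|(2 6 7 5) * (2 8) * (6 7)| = |(2 7 5 8)| = 4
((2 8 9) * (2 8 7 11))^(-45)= (11)(8 9)= [0, 1, 2, 3, 4, 5, 6, 7, 9, 8, 10, 11]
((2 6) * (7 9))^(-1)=(2 6)(7 9)=[0, 1, 6, 3, 4, 5, 2, 9, 8, 7]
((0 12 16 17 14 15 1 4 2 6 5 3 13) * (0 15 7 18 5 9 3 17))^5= (18)(0 16 12)(1 3 2 15 9 4 13 6)= [16, 3, 15, 2, 13, 5, 1, 7, 8, 4, 10, 11, 0, 6, 14, 9, 12, 17, 18]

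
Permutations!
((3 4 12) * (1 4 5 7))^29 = [0, 7, 2, 12, 1, 3, 6, 5, 8, 9, 10, 11, 4] = (1 7 5 3 12 4)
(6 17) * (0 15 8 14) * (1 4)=(0 15 8 14)(1 4)(6 17)=[15, 4, 2, 3, 1, 5, 17, 7, 14, 9, 10, 11, 12, 13, 0, 8, 16, 6]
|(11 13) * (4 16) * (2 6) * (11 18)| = 6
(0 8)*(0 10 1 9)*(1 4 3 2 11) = (0 8 10 4 3 2 11 1 9) = [8, 9, 11, 2, 3, 5, 6, 7, 10, 0, 4, 1]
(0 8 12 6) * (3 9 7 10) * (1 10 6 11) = [8, 10, 2, 9, 4, 5, 0, 6, 12, 7, 3, 1, 11] = (0 8 12 11 1 10 3 9 7 6)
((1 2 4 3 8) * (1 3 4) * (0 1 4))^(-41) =[4, 0, 1, 8, 2, 5, 6, 7, 3] =(0 4 2 1)(3 8)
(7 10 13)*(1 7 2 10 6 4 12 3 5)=[0, 7, 10, 5, 12, 1, 4, 6, 8, 9, 13, 11, 3, 2]=(1 7 6 4 12 3 5)(2 10 13)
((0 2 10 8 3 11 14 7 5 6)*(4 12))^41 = [2, 1, 10, 11, 12, 6, 0, 5, 3, 9, 8, 14, 4, 13, 7] = (0 2 10 8 3 11 14 7 5 6)(4 12)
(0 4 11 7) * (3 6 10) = (0 4 11 7)(3 6 10) = [4, 1, 2, 6, 11, 5, 10, 0, 8, 9, 3, 7]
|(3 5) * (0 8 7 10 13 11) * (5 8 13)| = |(0 13 11)(3 8 7 10 5)| = 15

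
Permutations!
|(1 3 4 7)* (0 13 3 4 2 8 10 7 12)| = |(0 13 3 2 8 10 7 1 4 12)| = 10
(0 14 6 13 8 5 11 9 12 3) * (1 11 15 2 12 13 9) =[14, 11, 12, 0, 4, 15, 9, 7, 5, 13, 10, 1, 3, 8, 6, 2] =(0 14 6 9 13 8 5 15 2 12 3)(1 11)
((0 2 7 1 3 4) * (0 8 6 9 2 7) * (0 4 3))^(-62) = [7, 0, 6, 3, 9, 5, 4, 1, 2, 8] = (0 7 1)(2 6 4 9 8)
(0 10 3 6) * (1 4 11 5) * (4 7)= (0 10 3 6)(1 7 4 11 5)= [10, 7, 2, 6, 11, 1, 0, 4, 8, 9, 3, 5]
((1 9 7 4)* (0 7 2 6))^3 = (0 1 6 4 2 7 9) = [1, 6, 7, 3, 2, 5, 4, 9, 8, 0]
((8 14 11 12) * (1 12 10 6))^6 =(1 6 10 11 14 8 12) =[0, 6, 2, 3, 4, 5, 10, 7, 12, 9, 11, 14, 1, 13, 8]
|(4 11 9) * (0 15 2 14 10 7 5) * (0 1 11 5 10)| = 20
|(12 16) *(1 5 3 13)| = 4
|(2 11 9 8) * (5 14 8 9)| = |(2 11 5 14 8)| = 5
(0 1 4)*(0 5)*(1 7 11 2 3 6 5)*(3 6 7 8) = (0 8 3 7 11 2 6 5)(1 4) = [8, 4, 6, 7, 1, 0, 5, 11, 3, 9, 10, 2]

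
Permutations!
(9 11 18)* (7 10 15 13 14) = (7 10 15 13 14)(9 11 18) = [0, 1, 2, 3, 4, 5, 6, 10, 8, 11, 15, 18, 12, 14, 7, 13, 16, 17, 9]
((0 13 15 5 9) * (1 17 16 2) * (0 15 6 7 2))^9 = (0 13 6 7 2 1 17 16) = [13, 17, 1, 3, 4, 5, 7, 2, 8, 9, 10, 11, 12, 6, 14, 15, 0, 16]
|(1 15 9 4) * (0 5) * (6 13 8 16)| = |(0 5)(1 15 9 4)(6 13 8 16)| = 4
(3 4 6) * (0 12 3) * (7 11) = [12, 1, 2, 4, 6, 5, 0, 11, 8, 9, 10, 7, 3] = (0 12 3 4 6)(7 11)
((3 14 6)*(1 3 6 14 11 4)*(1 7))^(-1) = (14)(1 7 4 11 3) = [0, 7, 2, 1, 11, 5, 6, 4, 8, 9, 10, 3, 12, 13, 14]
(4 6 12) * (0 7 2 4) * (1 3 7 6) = (0 6 12)(1 3 7 2 4) = [6, 3, 4, 7, 1, 5, 12, 2, 8, 9, 10, 11, 0]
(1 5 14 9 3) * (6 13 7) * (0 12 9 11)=(0 12 9 3 1 5 14 11)(6 13 7)=[12, 5, 2, 1, 4, 14, 13, 6, 8, 3, 10, 0, 9, 7, 11]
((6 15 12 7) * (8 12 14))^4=[0, 1, 2, 3, 4, 5, 12, 8, 15, 9, 10, 11, 14, 13, 6, 7]=(6 12 14)(7 8 15)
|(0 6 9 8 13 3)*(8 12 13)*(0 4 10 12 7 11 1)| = 30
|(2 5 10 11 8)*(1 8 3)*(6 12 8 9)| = 10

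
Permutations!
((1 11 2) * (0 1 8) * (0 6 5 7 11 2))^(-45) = [8, 6, 5, 3, 4, 0, 11, 1, 7, 9, 10, 2] = (0 8 7 1 6 11 2 5)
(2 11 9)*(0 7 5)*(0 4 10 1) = [7, 0, 11, 3, 10, 4, 6, 5, 8, 2, 1, 9] = (0 7 5 4 10 1)(2 11 9)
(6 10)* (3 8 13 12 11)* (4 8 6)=[0, 1, 2, 6, 8, 5, 10, 7, 13, 9, 4, 3, 11, 12]=(3 6 10 4 8 13 12 11)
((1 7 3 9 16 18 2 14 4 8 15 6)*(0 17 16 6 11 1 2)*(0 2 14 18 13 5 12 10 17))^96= (18)(1 4 3 15 6)(7 8 9 11 14)= [0, 4, 2, 15, 3, 5, 1, 8, 9, 11, 10, 14, 12, 13, 7, 6, 16, 17, 18]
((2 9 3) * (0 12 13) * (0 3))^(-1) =(0 9 2 3 13 12) =[9, 1, 3, 13, 4, 5, 6, 7, 8, 2, 10, 11, 0, 12]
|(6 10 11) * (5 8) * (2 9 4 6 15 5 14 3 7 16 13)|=14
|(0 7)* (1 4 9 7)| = 5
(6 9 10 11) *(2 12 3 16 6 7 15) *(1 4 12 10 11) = (1 4 12 3 16 6 9 11 7 15 2 10) = [0, 4, 10, 16, 12, 5, 9, 15, 8, 11, 1, 7, 3, 13, 14, 2, 6]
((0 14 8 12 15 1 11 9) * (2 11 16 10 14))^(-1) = (0 9 11 2)(1 15 12 8 14 10 16) = [9, 15, 0, 3, 4, 5, 6, 7, 14, 11, 16, 2, 8, 13, 10, 12, 1]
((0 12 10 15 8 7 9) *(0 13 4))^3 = (0 15 9)(4 10 7)(8 13 12) = [15, 1, 2, 3, 10, 5, 6, 4, 13, 0, 7, 11, 8, 12, 14, 9]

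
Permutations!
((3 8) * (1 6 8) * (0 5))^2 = (1 8)(3 6) = [0, 8, 2, 6, 4, 5, 3, 7, 1]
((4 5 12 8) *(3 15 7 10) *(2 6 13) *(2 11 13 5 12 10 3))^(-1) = [0, 1, 10, 7, 8, 6, 2, 15, 12, 9, 5, 13, 4, 11, 14, 3] = (2 10 5 6)(3 7 15)(4 8 12)(11 13)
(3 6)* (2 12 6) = (2 12 6 3) = [0, 1, 12, 2, 4, 5, 3, 7, 8, 9, 10, 11, 6]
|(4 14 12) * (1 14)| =|(1 14 12 4)| =4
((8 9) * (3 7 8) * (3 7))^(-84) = (9) = [0, 1, 2, 3, 4, 5, 6, 7, 8, 9]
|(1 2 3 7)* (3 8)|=5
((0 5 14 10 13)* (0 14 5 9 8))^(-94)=(0 8 9)(10 14 13)=[8, 1, 2, 3, 4, 5, 6, 7, 9, 0, 14, 11, 12, 10, 13]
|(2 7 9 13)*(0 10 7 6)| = 7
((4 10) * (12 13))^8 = (13) = [0, 1, 2, 3, 4, 5, 6, 7, 8, 9, 10, 11, 12, 13]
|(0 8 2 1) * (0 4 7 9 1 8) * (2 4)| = |(1 2 8 4 7 9)| = 6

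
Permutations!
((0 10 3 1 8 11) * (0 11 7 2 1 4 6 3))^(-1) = [10, 2, 7, 6, 3, 5, 4, 8, 1, 9, 0, 11] = (11)(0 10)(1 2 7 8)(3 6 4)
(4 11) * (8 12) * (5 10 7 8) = (4 11)(5 10 7 8 12) = [0, 1, 2, 3, 11, 10, 6, 8, 12, 9, 7, 4, 5]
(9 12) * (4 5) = [0, 1, 2, 3, 5, 4, 6, 7, 8, 12, 10, 11, 9] = (4 5)(9 12)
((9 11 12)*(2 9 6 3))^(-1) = (2 3 6 12 11 9) = [0, 1, 3, 6, 4, 5, 12, 7, 8, 2, 10, 9, 11]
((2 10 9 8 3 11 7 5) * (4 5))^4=[0, 1, 3, 5, 9, 8, 6, 10, 4, 7, 11, 2]=(2 3 5 8 4 9 7 10 11)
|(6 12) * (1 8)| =2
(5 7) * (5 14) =[0, 1, 2, 3, 4, 7, 6, 14, 8, 9, 10, 11, 12, 13, 5] =(5 7 14)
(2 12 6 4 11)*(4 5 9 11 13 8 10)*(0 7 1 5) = [7, 5, 12, 3, 13, 9, 0, 1, 10, 11, 4, 2, 6, 8] = (0 7 1 5 9 11 2 12 6)(4 13 8 10)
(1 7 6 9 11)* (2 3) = (1 7 6 9 11)(2 3) = [0, 7, 3, 2, 4, 5, 9, 6, 8, 11, 10, 1]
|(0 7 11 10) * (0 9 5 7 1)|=|(0 1)(5 7 11 10 9)|=10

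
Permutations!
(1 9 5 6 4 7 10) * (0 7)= [7, 9, 2, 3, 0, 6, 4, 10, 8, 5, 1]= (0 7 10 1 9 5 6 4)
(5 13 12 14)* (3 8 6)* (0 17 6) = [17, 1, 2, 8, 4, 13, 3, 7, 0, 9, 10, 11, 14, 12, 5, 15, 16, 6] = (0 17 6 3 8)(5 13 12 14)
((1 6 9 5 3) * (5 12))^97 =(1 6 9 12 5 3) =[0, 6, 2, 1, 4, 3, 9, 7, 8, 12, 10, 11, 5]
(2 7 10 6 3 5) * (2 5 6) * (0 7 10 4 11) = [7, 1, 10, 6, 11, 5, 3, 4, 8, 9, 2, 0] = (0 7 4 11)(2 10)(3 6)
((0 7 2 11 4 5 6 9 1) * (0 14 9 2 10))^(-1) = (0 10 7)(1 9 14)(2 6 5 4 11) = [10, 9, 6, 3, 11, 4, 5, 0, 8, 14, 7, 2, 12, 13, 1]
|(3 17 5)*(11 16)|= |(3 17 5)(11 16)|= 6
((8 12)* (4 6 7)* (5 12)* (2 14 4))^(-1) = [0, 1, 7, 3, 14, 8, 4, 6, 12, 9, 10, 11, 5, 13, 2] = (2 7 6 4 14)(5 8 12)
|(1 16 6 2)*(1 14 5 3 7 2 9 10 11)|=30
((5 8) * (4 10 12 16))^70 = (4 12)(10 16) = [0, 1, 2, 3, 12, 5, 6, 7, 8, 9, 16, 11, 4, 13, 14, 15, 10]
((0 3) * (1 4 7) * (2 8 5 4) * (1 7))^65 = [3, 1, 2, 0, 4, 5, 6, 7, 8] = (8)(0 3)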